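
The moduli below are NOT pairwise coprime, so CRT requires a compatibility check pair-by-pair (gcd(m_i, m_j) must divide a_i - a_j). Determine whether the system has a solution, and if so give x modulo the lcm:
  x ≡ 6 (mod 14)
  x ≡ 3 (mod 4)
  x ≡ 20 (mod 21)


Moduli 14, 4, 21 are not pairwise coprime, so CRT works modulo lcm(m_i) when all pairwise compatibility conditions hold.
Pairwise compatibility: gcd(m_i, m_j) must divide a_i - a_j for every pair.
Merge one congruence at a time:
  Start: x ≡ 6 (mod 14).
  Combine with x ≡ 3 (mod 4): gcd(14, 4) = 2, and 3 - 6 = -3 is NOT divisible by 2.
    ⇒ system is inconsistent (no integer solution).

No solution (the system is inconsistent).


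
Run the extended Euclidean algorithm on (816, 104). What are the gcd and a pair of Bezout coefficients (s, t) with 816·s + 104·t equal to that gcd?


Euclidean algorithm on (816, 104) — divide until remainder is 0:
  816 = 7 · 104 + 88
  104 = 1 · 88 + 16
  88 = 5 · 16 + 8
  16 = 2 · 8 + 0
gcd(816, 104) = 8.
Track Bezout coefficients alongside the remainders: start with r₀ = 816 = a·1 + b·0 (s = 1, t = 0) and r₁ = 104 = a·0 + b·1 (s = 0, t = 1); each new remainder r_{k+1} = r_{k-1} − q_k·r_k inherits s_{k+1} = s_{k-1} − q_k·s_k, t_{k+1} = t_{k-1} − q_k·t_k, so r_k = a·s_k + b·t_k at every step:
  q = 7: r = 88, s = 1 − 7·0 = 1, t = 0 − 7·1 = -7  (check: 816·1 + 104·(-7) = 88)
  q = 1: r = 16, s = 0 − 1·1 = -1, t = 1 − 1·(-7) = 8  (check: 816·(-1) + 104·8 = 16)
  q = 5: r = 8, s = 1 − 5·(-1) = 6, t = -7 − 5·8 = -47  (check: 816·6 + 104·(-47) = 8)
The row with r = 8 (the gcd) gives the Bezout coefficients s = 6, t = -47.
Result: 816 · (6) + 104 · (-47) = 8.

gcd(816, 104) = 8; s = 6, t = -47 (check: 816·6 + 104·(-47) = 8).


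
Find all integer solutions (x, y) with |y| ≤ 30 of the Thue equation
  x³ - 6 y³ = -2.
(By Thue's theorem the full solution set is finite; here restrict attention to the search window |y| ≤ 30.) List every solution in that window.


The equation is x³ - 6y³ = -2. For fixed y, x³ = 6·y³ − 2, so a solution requires the RHS to be a perfect cube.
Strategy: iterate y from -30 to 30, compute RHS = 6·y³ − 2, and check whether it is a (positive or negative) perfect cube.
Check small values of y:
  y = 0: RHS = -2 is not a perfect cube.
  y = 1: RHS = 4 is not a perfect cube.
  y = -1: RHS = -8 = (-2)³ ⇒ x = -2 works.
  y = 2: RHS = 46 is not a perfect cube.
  y = -2: RHS = -50 is not a perfect cube.
  y = 3: RHS = 160 is not a perfect cube.
  y = -3: RHS = -164 is not a perfect cube.
Continuing the search up to |y| = 30 finds no further solutions beyond those listed.
Collected solutions: (-2, -1).

Solutions (with |y| ≤ 30): (-2, -1).


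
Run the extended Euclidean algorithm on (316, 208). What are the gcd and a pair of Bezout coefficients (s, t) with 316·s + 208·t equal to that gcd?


Euclidean algorithm on (316, 208) — divide until remainder is 0:
  316 = 1 · 208 + 108
  208 = 1 · 108 + 100
  108 = 1 · 100 + 8
  100 = 12 · 8 + 4
  8 = 2 · 4 + 0
gcd(316, 208) = 4.
Track Bezout coefficients alongside the remainders: start with r₀ = 316 = a·1 + b·0 (s = 1, t = 0) and r₁ = 208 = a·0 + b·1 (s = 0, t = 1); each new remainder r_{k+1} = r_{k-1} − q_k·r_k inherits s_{k+1} = s_{k-1} − q_k·s_k, t_{k+1} = t_{k-1} − q_k·t_k, so r_k = a·s_k + b·t_k at every step:
  q = 1: r = 108, s = 1 − 1·0 = 1, t = 0 − 1·1 = -1  (check: 316·1 + 208·(-1) = 108)
  q = 1: r = 100, s = 0 − 1·1 = -1, t = 1 − 1·(-1) = 2  (check: 316·(-1) + 208·2 = 100)
  q = 1: r = 8, s = 1 − 1·(-1) = 2, t = -1 − 1·2 = -3  (check: 316·2 + 208·(-3) = 8)
  q = 12: r = 4, s = -1 − 12·2 = -25, t = 2 − 12·(-3) = 38  (check: 316·(-25) + 208·38 = 4)
The row with r = 4 (the gcd) gives the Bezout coefficients s = -25, t = 38.
Result: 316 · (-25) + 208 · (38) = 4.

gcd(316, 208) = 4; s = -25, t = 38 (check: 316·(-25) + 208·38 = 4).


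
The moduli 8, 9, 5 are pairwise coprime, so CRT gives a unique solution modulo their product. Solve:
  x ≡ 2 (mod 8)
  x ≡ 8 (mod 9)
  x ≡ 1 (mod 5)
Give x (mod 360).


Moduli 8, 9, 5 are pairwise coprime; by CRT there is a unique solution modulo M = 8 · 9 · 5 = 360.
Solve pairwise, accumulating the modulus:
  Start with x ≡ 2 (mod 8).
  Combine with x ≡ 8 (mod 9): since gcd(8, 9) = 1, we get a unique residue mod 72.
    Write x = 2 + 8·t and substitute into x ≡ 8 (mod 9): 8·t ≡ 8 − 2 = 6 (mod 9).
    The inverse of 8 mod 9 is 8 (since 8·8 = 64 = 7·9 + 1), so t ≡ 8·6 = 48 ≡ 3 (mod 9).
    Then x = 2 + 8·3 = 26, valid modulo lcm(8, 9) = 72: x ≡ 26 (mod 72).
  Combine with x ≡ 1 (mod 5): since gcd(72, 5) = 1, we get a unique residue mod 360.
    Write x = 26 + 72·t and substitute into x ≡ 1 (mod 5): 72·t ≡ 1 − 26 = -25 (mod 5).
    Reduce coefficients mod 5: 2·t ≡ 0 (mod 5).
    The inverse of 2 mod 5 is 3 (since 2·3 = 6 = 1·5 + 1), so t ≡ 3·0 = 0 ≡ 0 (mod 5).
    Then x = 26 + 72·0 = 26, valid modulo lcm(72, 5) = 360: x ≡ 26 (mod 360).
Verify: 26 mod 8 = 2 ✓, 26 mod 9 = 8 ✓, 26 mod 5 = 1 ✓.

x ≡ 26 (mod 360).


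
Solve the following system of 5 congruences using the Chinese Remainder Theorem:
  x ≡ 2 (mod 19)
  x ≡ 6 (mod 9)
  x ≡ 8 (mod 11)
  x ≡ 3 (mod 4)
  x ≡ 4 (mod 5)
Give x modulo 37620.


Product of moduli M = 19 · 9 · 11 · 4 · 5 = 37620.
Merge one congruence at a time:
  Start: x ≡ 2 (mod 19).
  Combine with x ≡ 6 (mod 9); new modulus lcm = 171.
    Write x = 2 + 19·t and substitute into x ≡ 6 (mod 9): 19·t ≡ 6 − 2 = 4 (mod 9).
    Reduce coefficients mod 9: 1·t ≡ 4 (mod 9).
    So t ≡ 4 (mod 9).
    Then x = 2 + 19·4 = 78, valid modulo lcm(19, 9) = 171: x ≡ 78 (mod 171).
  Combine with x ≡ 8 (mod 11); new modulus lcm = 1881.
    Write x = 78 + 171·t and substitute into x ≡ 8 (mod 11): 171·t ≡ 8 − 78 = -70 (mod 11).
    Reduce coefficients mod 11: 6·t ≡ 7 (mod 11).
    The inverse of 6 mod 11 is 2 (since 6·2 = 12 = 1·11 + 1), so t ≡ 2·7 = 14 ≡ 3 (mod 11).
    Then x = 78 + 171·3 = 591, valid modulo lcm(171, 11) = 1881: x ≡ 591 (mod 1881).
  Combine with x ≡ 3 (mod 4); new modulus lcm = 7524.
    Write x = 591 + 1881·t and substitute into x ≡ 3 (mod 4): 1881·t ≡ 3 − 591 = -588 (mod 4).
    Reduce coefficients mod 4: 1·t ≡ 0 (mod 4).
    So t ≡ 0 (mod 4).
    Then x = 591 + 1881·0 = 591, valid modulo lcm(1881, 4) = 7524: x ≡ 591 (mod 7524).
  Combine with x ≡ 4 (mod 5); new modulus lcm = 37620.
    Write x = 591 + 7524·t and substitute into x ≡ 4 (mod 5): 7524·t ≡ 4 − 591 = -587 (mod 5).
    Reduce coefficients mod 5: 4·t ≡ 3 (mod 5).
    The inverse of 4 mod 5 is 4 (since 4·4 = 16 = 3·5 + 1), so t ≡ 4·3 = 12 ≡ 2 (mod 5).
    Then x = 591 + 7524·2 = 15639, valid modulo lcm(7524, 5) = 37620: x ≡ 15639 (mod 37620).
Verify against each original: 15639 mod 19 = 2, 15639 mod 9 = 6, 15639 mod 11 = 8, 15639 mod 4 = 3, 15639 mod 5 = 4.

x ≡ 15639 (mod 37620).


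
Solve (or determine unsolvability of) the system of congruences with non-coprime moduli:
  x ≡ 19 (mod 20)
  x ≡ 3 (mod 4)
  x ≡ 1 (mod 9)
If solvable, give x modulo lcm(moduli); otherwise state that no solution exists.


Moduli 20, 4, 9 are not pairwise coprime, so CRT works modulo lcm(m_i) when all pairwise compatibility conditions hold.
Pairwise compatibility: gcd(m_i, m_j) must divide a_i - a_j for every pair.
Merge one congruence at a time:
  Start: x ≡ 19 (mod 20).
  Combine with x ≡ 3 (mod 4): gcd(20, 4) = 4; 3 - 19 = -16, which IS divisible by 4, so compatible.
    Write x = 19 + 20·t and substitute into x ≡ 3 (mod 4): 20·t ≡ 3 − 19 = -16 (mod 4).
    Divide the congruence (and modulus) by g = 4: 5·t ≡ -4 (mod 1).
    Modulo 1 every t works; take t = 0.
    Then x = 19 + 20·0 = 19, valid modulo lcm(20, 4) = 20: x ≡ 19 (mod 20).
  Combine with x ≡ 1 (mod 9): gcd(20, 9) = 1; 1 - 19 = -18, which IS divisible by 1, so compatible.
    Write x = 19 + 20·t and substitute into x ≡ 1 (mod 9): 20·t ≡ 1 − 19 = -18 (mod 9).
    Reduce coefficients mod 9: 2·t ≡ 0 (mod 9).
    The inverse of 2 mod 9 is 5 (since 2·5 = 10 = 1·9 + 1), so t ≡ 5·0 = 0 ≡ 0 (mod 9).
    Then x = 19 + 20·0 = 19, valid modulo lcm(20, 9) = 180: x ≡ 19 (mod 180).
Verify: 19 mod 20 = 19, 19 mod 4 = 3, 19 mod 9 = 1.

x ≡ 19 (mod 180).


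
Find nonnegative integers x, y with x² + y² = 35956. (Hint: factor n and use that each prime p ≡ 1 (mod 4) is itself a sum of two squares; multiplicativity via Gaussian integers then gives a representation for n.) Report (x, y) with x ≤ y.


Step 1: Factor n = 35956 = 2^2 · 89 · 101.
Step 2: Check the mod-4 condition on each prime factor: 2 = 2 (special); 89 ≡ 1 (mod 4), exponent 1; 101 ≡ 1 (mod 4), exponent 1.
All primes ≡ 3 (mod 4) appear to even exponent (or don't appear), so by the two-squares theorem n IS expressible as a sum of two squares.
Step 3: Build a representation. Group n = k² · m with k = 2 and m = 89 · 101 = 8989 (a product of primes ≡ 1 (mod 4)); a representation of m scales to one of n via (k·x)² + (k·y)² = k²(x² + y²). Each prime p ≡ 1 (mod 4) is itself a sum of two squares; find a² by testing p − a² for a perfect square:
  89: 89 − 1² = 88, 89 − 2² = 85, 89 − 3² = 80, 89 − 4² = 73, 89 − 5² = 64 = 8² ⇒ 89 = 5² + 8².
  101: 101 − 1² = 100 = 10² ⇒ 101 = 1² + 10².
  Combine using the Brahmagupta–Fibonacci identity (a² + b²)(c² + d²) = (ac − bd)² + (ad + bc)² = (ac + bd)² + (ad − bc)²:
  89 · 101 = 8989: from (5² + 8²)(1² + 10²), take (5·1 − 8·10, 5·10 + 8·1) = (5 − 80, 50 + 8) = (-75, 58); dropping signs (only squares matter) gives (75, 58); check 75² + 58² = 5625 + 3364 = 8989 ✓.
  Scale by k = 2: (2·75, 2·58) = (150, 116).
Step 4: Order so x ≤ y and verify: 116² + 150² = 13456 + 22500 = 35956 = n. ✓

n = 35956 = 116² + 150² (one valid representation with x ≤ y).


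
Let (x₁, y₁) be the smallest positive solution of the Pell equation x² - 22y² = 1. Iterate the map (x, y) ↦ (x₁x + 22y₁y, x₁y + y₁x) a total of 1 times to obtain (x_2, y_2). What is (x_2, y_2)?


Step 1: Find the fundamental solution (x₁, y₁) of x² - 22y² = 1.
  Expand √22 as a continued fraction. a₀ = ⌊√22⌋ = 4; iterate m_{k+1} = d_k·a_k − m_k, d_{k+1} = (22 − m_{k+1}²)/d_k, a_{k+1} = ⌊(a₀ + m_{k+1})/d_{k+1}⌋ (starting m₀ = 0, d₀ = 1), with convergents p_k = a_k·p_{k-1} + p_{k-2}, q_k = a_k·q_{k-1} + q_{k-2} (p₋₁ = 1, q₋₁ = 0):
  k = 0: a₀ = 4; p₀/q₀ = 4/1; p₀² − 22·q₀² = 16 − 22 = -6.
  k = 1: m = 4, d = 6, a = ⌊(4 + 4)/6⌋ = 1; p/q = (1·4 + 1)/(1·1 + 0) = 5/1; p² − 22·q² = 25 − 22 = 3.
  k = 2: m = 2, d = 3, a = ⌊(4 + 2)/3⌋ = 2; p/q = (2·5 + 4)/(2·1 + 1) = 14/3; p² − 22·q² = 196 − 198 = -2.
  k = 3: m = 4, d = 2, a = ⌊(4 + 4)/2⌋ = 4; p/q = (4·14 + 5)/(4·3 + 1) = 61/13; p² − 22·q² = 3721 − 3718 = 3.
  k = 4: m = 4, d = 3, a = ⌊(4 + 4)/3⌋ = 2; p/q = (2·61 + 14)/(2·13 + 3) = 136/29; p² − 22·q² = 18496 − 18502 = -6.
  k = 5: m = 2, d = 6, a = ⌊(4 + 2)/6⌋ = 1; p/q = (1·136 + 61)/(1·29 + 13) = 197/42; p² − 22·q² = 38809 − 38808 = 1.
  The first convergent with p² − 22·q² = 1 gives the fundamental solution (x₁, y₁) = (197, 42).
Step 2: Apply the recurrence (x_{n+1}, y_{n+1}) = (x₁x_n + 22y₁y_n, x₁y_n + y₁x_n) repeatedly.
  From (x_1, y_1) = (197, 42): x_2 = 197·197 + 22·42·42 = 77617; y_2 = 197·42 + 42·197 = 16548.
Step 3: Verify x_2² - 22·y_2² = 6024398689 - 6024398688 = 1 (should be 1). ✓

(x_1, y_1) = (197, 42); (x_2, y_2) = (77617, 16548).


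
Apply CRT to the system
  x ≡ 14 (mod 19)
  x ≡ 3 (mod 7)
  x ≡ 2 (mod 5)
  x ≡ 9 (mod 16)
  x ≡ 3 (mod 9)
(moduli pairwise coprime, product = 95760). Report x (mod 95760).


Product of moduli M = 19 · 7 · 5 · 16 · 9 = 95760.
Merge one congruence at a time:
  Start: x ≡ 14 (mod 19).
  Combine with x ≡ 3 (mod 7); new modulus lcm = 133.
    Write x = 14 + 19·t and substitute into x ≡ 3 (mod 7): 19·t ≡ 3 − 14 = -11 (mod 7).
    Reduce coefficients mod 7: 5·t ≡ 3 (mod 7).
    The inverse of 5 mod 7 is 3 (since 5·3 = 15 = 2·7 + 1), so t ≡ 3·3 = 9 ≡ 2 (mod 7).
    Then x = 14 + 19·2 = 52, valid modulo lcm(19, 7) = 133: x ≡ 52 (mod 133).
  Combine with x ≡ 2 (mod 5); new modulus lcm = 665.
    Write x = 52 + 133·t and substitute into x ≡ 2 (mod 5): 133·t ≡ 2 − 52 = -50 (mod 5).
    Reduce coefficients mod 5: 3·t ≡ 0 (mod 5).
    The inverse of 3 mod 5 is 2 (since 3·2 = 6 = 1·5 + 1), so t ≡ 2·0 = 0 ≡ 0 (mod 5).
    Then x = 52 + 133·0 = 52, valid modulo lcm(133, 5) = 665: x ≡ 52 (mod 665).
  Combine with x ≡ 9 (mod 16); new modulus lcm = 10640.
    Write x = 52 + 665·t and substitute into x ≡ 9 (mod 16): 665·t ≡ 9 − 52 = -43 (mod 16).
    Reduce coefficients mod 16: 9·t ≡ 5 (mod 16).
    The inverse of 9 mod 16 is 9 (since 9·9 = 81 = 5·16 + 1), so t ≡ 9·5 = 45 ≡ 13 (mod 16).
    Then x = 52 + 665·13 = 8697, valid modulo lcm(665, 16) = 10640: x ≡ 8697 (mod 10640).
  Combine with x ≡ 3 (mod 9); new modulus lcm = 95760.
    Write x = 8697 + 10640·t and substitute into x ≡ 3 (mod 9): 10640·t ≡ 3 − 8697 = -8694 (mod 9).
    Reduce coefficients mod 9: 2·t ≡ 0 (mod 9).
    The inverse of 2 mod 9 is 5 (since 2·5 = 10 = 1·9 + 1), so t ≡ 5·0 = 0 ≡ 0 (mod 9).
    Then x = 8697 + 10640·0 = 8697, valid modulo lcm(10640, 9) = 95760: x ≡ 8697 (mod 95760).
Verify against each original: 8697 mod 19 = 14, 8697 mod 7 = 3, 8697 mod 5 = 2, 8697 mod 16 = 9, 8697 mod 9 = 3.

x ≡ 8697 (mod 95760).


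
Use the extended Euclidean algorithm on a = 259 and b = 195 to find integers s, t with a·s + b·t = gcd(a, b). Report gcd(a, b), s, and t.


Euclidean algorithm on (259, 195) — divide until remainder is 0:
  259 = 1 · 195 + 64
  195 = 3 · 64 + 3
  64 = 21 · 3 + 1
  3 = 3 · 1 + 0
gcd(259, 195) = 1.
Track Bezout coefficients alongside the remainders: start with r₀ = 259 = a·1 + b·0 (s = 1, t = 0) and r₁ = 195 = a·0 + b·1 (s = 0, t = 1); each new remainder r_{k+1} = r_{k-1} − q_k·r_k inherits s_{k+1} = s_{k-1} − q_k·s_k, t_{k+1} = t_{k-1} − q_k·t_k, so r_k = a·s_k + b·t_k at every step:
  q = 1: r = 64, s = 1 − 1·0 = 1, t = 0 − 1·1 = -1  (check: 259·1 + 195·(-1) = 64)
  q = 3: r = 3, s = 0 − 3·1 = -3, t = 1 − 3·(-1) = 4  (check: 259·(-3) + 195·4 = 3)
  q = 21: r = 1, s = 1 − 21·(-3) = 64, t = -1 − 21·4 = -85  (check: 259·64 + 195·(-85) = 1)
The row with r = 1 (the gcd) gives the Bezout coefficients s = 64, t = -85.
Result: 259 · (64) + 195 · (-85) = 1.

gcd(259, 195) = 1; s = 64, t = -85 (check: 259·64 + 195·(-85) = 1).


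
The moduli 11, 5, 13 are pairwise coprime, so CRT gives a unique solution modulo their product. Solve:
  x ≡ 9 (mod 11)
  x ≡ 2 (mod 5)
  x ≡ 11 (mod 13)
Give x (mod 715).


Moduli 11, 5, 13 are pairwise coprime; by CRT there is a unique solution modulo M = 11 · 5 · 13 = 715.
Solve pairwise, accumulating the modulus:
  Start with x ≡ 9 (mod 11).
  Combine with x ≡ 2 (mod 5): since gcd(11, 5) = 1, we get a unique residue mod 55.
    Write x = 9 + 11·t and substitute into x ≡ 2 (mod 5): 11·t ≡ 2 − 9 = -7 (mod 5).
    Reduce coefficients mod 5: 1·t ≡ 3 (mod 5).
    So t ≡ 3 (mod 5).
    Then x = 9 + 11·3 = 42, valid modulo lcm(11, 5) = 55: x ≡ 42 (mod 55).
  Combine with x ≡ 11 (mod 13): since gcd(55, 13) = 1, we get a unique residue mod 715.
    Write x = 42 + 55·t and substitute into x ≡ 11 (mod 13): 55·t ≡ 11 − 42 = -31 (mod 13).
    Reduce coefficients mod 13: 3·t ≡ 8 (mod 13).
    The inverse of 3 mod 13 is 9 (since 3·9 = 27 = 2·13 + 1), so t ≡ 9·8 = 72 ≡ 7 (mod 13).
    Then x = 42 + 55·7 = 427, valid modulo lcm(55, 13) = 715: x ≡ 427 (mod 715).
Verify: 427 mod 11 = 9 ✓, 427 mod 5 = 2 ✓, 427 mod 13 = 11 ✓.

x ≡ 427 (mod 715).


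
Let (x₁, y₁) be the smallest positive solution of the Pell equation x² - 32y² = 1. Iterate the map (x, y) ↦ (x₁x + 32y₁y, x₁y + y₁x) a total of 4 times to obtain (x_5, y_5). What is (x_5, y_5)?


Step 1: Find the fundamental solution (x₁, y₁) of x² - 32y² = 1.
  Expand √32 as a continued fraction. a₀ = ⌊√32⌋ = 5; iterate m_{k+1} = d_k·a_k − m_k, d_{k+1} = (32 − m_{k+1}²)/d_k, a_{k+1} = ⌊(a₀ + m_{k+1})/d_{k+1}⌋ (starting m₀ = 0, d₀ = 1), with convergents p_k = a_k·p_{k-1} + p_{k-2}, q_k = a_k·q_{k-1} + q_{k-2} (p₋₁ = 1, q₋₁ = 0):
  k = 0: a₀ = 5; p₀/q₀ = 5/1; p₀² − 32·q₀² = 25 − 32 = -7.
  k = 1: m = 5, d = 7, a = ⌊(5 + 5)/7⌋ = 1; p/q = (1·5 + 1)/(1·1 + 0) = 6/1; p² − 32·q² = 36 − 32 = 4.
  k = 2: m = 2, d = 4, a = ⌊(5 + 2)/4⌋ = 1; p/q = (1·6 + 5)/(1·1 + 1) = 11/2; p² − 32·q² = 121 − 128 = -7.
  k = 3: m = 2, d = 7, a = ⌊(5 + 2)/7⌋ = 1; p/q = (1·11 + 6)/(1·2 + 1) = 17/3; p² − 32·q² = 289 − 288 = 1.
  The first convergent with p² − 32·q² = 1 gives the fundamental solution (x₁, y₁) = (17, 3).
Step 2: Apply the recurrence (x_{n+1}, y_{n+1}) = (x₁x_n + 32y₁y_n, x₁y_n + y₁x_n) repeatedly.
  From (x_1, y_1) = (17, 3): x_2 = 17·17 + 32·3·3 = 577; y_2 = 17·3 + 3·17 = 102.
  From (x_2, y_2) = (577, 102): x_3 = 17·577 + 32·3·102 = 19601; y_3 = 17·102 + 3·577 = 3465.
  From (x_3, y_3) = (19601, 3465): x_4 = 17·19601 + 32·3·3465 = 665857; y_4 = 17·3465 + 3·19601 = 117708.
  From (x_4, y_4) = (665857, 117708): x_5 = 17·665857 + 32·3·117708 = 22619537; y_5 = 17·117708 + 3·665857 = 3998607.
Step 3: Verify x_5² - 32·y_5² = 511643454094369 - 511643454094368 = 1 (should be 1). ✓

(x_1, y_1) = (17, 3); (x_5, y_5) = (22619537, 3998607).


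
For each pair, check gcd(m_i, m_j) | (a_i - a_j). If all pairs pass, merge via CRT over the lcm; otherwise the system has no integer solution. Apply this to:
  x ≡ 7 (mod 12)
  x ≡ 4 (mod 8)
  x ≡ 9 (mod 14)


Moduli 12, 8, 14 are not pairwise coprime, so CRT works modulo lcm(m_i) when all pairwise compatibility conditions hold.
Pairwise compatibility: gcd(m_i, m_j) must divide a_i - a_j for every pair.
Merge one congruence at a time:
  Start: x ≡ 7 (mod 12).
  Combine with x ≡ 4 (mod 8): gcd(12, 8) = 4, and 4 - 7 = -3 is NOT divisible by 4.
    ⇒ system is inconsistent (no integer solution).

No solution (the system is inconsistent).


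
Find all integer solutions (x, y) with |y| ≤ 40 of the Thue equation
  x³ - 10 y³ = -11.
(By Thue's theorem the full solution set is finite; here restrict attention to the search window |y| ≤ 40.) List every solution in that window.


The equation is x³ - 10y³ = -11. For fixed y, x³ = 10·y³ − 11, so a solution requires the RHS to be a perfect cube.
Strategy: iterate y from -40 to 40, compute RHS = 10·y³ − 11, and check whether it is a (positive or negative) perfect cube.
Check small values of y:
  y = 0: RHS = -11 is not a perfect cube.
  y = 1: RHS = -1 = (-1)³ ⇒ x = -1 works.
  y = -1: RHS = -21 is not a perfect cube.
  y = 2: RHS = 69 is not a perfect cube.
  y = -2: RHS = -91 is not a perfect cube.
  y = 3: RHS = 259 is not a perfect cube.
  y = -3: RHS = -281 is not a perfect cube.
Continuing the search up to |y| = 40 finds no further solutions beyond those listed.
Collected solutions: (-1, 1).

Solutions (with |y| ≤ 40): (-1, 1).


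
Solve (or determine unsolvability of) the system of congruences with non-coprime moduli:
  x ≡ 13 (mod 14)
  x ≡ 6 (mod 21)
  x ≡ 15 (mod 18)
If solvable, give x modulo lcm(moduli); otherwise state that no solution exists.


Moduli 14, 21, 18 are not pairwise coprime, so CRT works modulo lcm(m_i) when all pairwise compatibility conditions hold.
Pairwise compatibility: gcd(m_i, m_j) must divide a_i - a_j for every pair.
Merge one congruence at a time:
  Start: x ≡ 13 (mod 14).
  Combine with x ≡ 6 (mod 21): gcd(14, 21) = 7; 6 - 13 = -7, which IS divisible by 7, so compatible.
    Write x = 13 + 14·t and substitute into x ≡ 6 (mod 21): 14·t ≡ 6 − 13 = -7 (mod 21).
    Divide the congruence (and modulus) by g = 7: 2·t ≡ -1 (mod 3).
    Reduce coefficients mod 3: 2·t ≡ 2 (mod 3).
    The inverse of 2 mod 3 is 2 (since 2·2 = 4 = 1·3 + 1), so t ≡ 2·2 = 4 ≡ 1 (mod 3).
    Then x = 13 + 14·1 = 27, valid modulo lcm(14, 21) = 42: x ≡ 27 (mod 42).
  Combine with x ≡ 15 (mod 18): gcd(42, 18) = 6; 15 - 27 = -12, which IS divisible by 6, so compatible.
    Write x = 27 + 42·t and substitute into x ≡ 15 (mod 18): 42·t ≡ 15 − 27 = -12 (mod 18).
    Divide the congruence (and modulus) by g = 6: 7·t ≡ -2 (mod 3).
    Reduce coefficients mod 3: 1·t ≡ 1 (mod 3).
    So t ≡ 1 (mod 3).
    Then x = 27 + 42·1 = 69, valid modulo lcm(42, 18) = 126: x ≡ 69 (mod 126).
Verify: 69 mod 14 = 13, 69 mod 21 = 6, 69 mod 18 = 15.

x ≡ 69 (mod 126).


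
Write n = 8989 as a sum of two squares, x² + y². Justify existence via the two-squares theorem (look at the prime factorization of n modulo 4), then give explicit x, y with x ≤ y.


Step 1: Factor n = 8989 = 89 · 101.
Step 2: Check the mod-4 condition on each prime factor: 89 ≡ 1 (mod 4), exponent 1; 101 ≡ 1 (mod 4), exponent 1.
All primes ≡ 3 (mod 4) appear to even exponent (or don't appear), so by the two-squares theorem n IS expressible as a sum of two squares.
Step 3: Build a representation. Here n = 89 · 101 is a product of primes ≡ 1 (mod 4). Each prime p ≡ 1 (mod 4) is itself a sum of two squares; find a² by testing p − a² for a perfect square:
  89: 89 − 1² = 88, 89 − 2² = 85, 89 − 3² = 80, 89 − 4² = 73, 89 − 5² = 64 = 8² ⇒ 89 = 5² + 8².
  101: 101 − 1² = 100 = 10² ⇒ 101 = 1² + 10².
  Combine using the Brahmagupta–Fibonacci identity (a² + b²)(c² + d²) = (ac − bd)² + (ad + bc)² = (ac + bd)² + (ad − bc)²:
  89 · 101 = 8989: from (5² + 8²)(1² + 10²), take (5·1 − 8·10, 5·10 + 8·1) = (5 − 80, 50 + 8) = (-75, 58); dropping signs (only squares matter) gives (75, 58); check 75² + 58² = 5625 + 3364 = 8989 ✓.
Step 4: Order so x ≤ y and verify: 58² + 75² = 3364 + 5625 = 8989 = n. ✓

n = 8989 = 58² + 75² (one valid representation with x ≤ y).


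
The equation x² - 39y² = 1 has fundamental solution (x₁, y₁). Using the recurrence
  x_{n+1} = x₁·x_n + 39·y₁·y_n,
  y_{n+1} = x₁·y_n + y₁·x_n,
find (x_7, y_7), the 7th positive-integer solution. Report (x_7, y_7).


Step 1: Find the fundamental solution (x₁, y₁) of x² - 39y² = 1.
  Expand √39 as a continued fraction. a₀ = ⌊√39⌋ = 6; iterate m_{k+1} = d_k·a_k − m_k, d_{k+1} = (39 − m_{k+1}²)/d_k, a_{k+1} = ⌊(a₀ + m_{k+1})/d_{k+1}⌋ (starting m₀ = 0, d₀ = 1), with convergents p_k = a_k·p_{k-1} + p_{k-2}, q_k = a_k·q_{k-1} + q_{k-2} (p₋₁ = 1, q₋₁ = 0):
  k = 0: a₀ = 6; p₀/q₀ = 6/1; p₀² − 39·q₀² = 36 − 39 = -3.
  k = 1: m = 6, d = 3, a = ⌊(6 + 6)/3⌋ = 4; p/q = (4·6 + 1)/(4·1 + 0) = 25/4; p² − 39·q² = 625 − 624 = 1.
  The first convergent with p² − 39·q² = 1 gives the fundamental solution (x₁, y₁) = (25, 4).
Step 2: Apply the recurrence (x_{n+1}, y_{n+1}) = (x₁x_n + 39y₁y_n, x₁y_n + y₁x_n) repeatedly.
  From (x_1, y_1) = (25, 4): x_2 = 25·25 + 39·4·4 = 1249; y_2 = 25·4 + 4·25 = 200.
  From (x_2, y_2) = (1249, 200): x_3 = 25·1249 + 39·4·200 = 62425; y_3 = 25·200 + 4·1249 = 9996.
  From (x_3, y_3) = (62425, 9996): x_4 = 25·62425 + 39·4·9996 = 3120001; y_4 = 25·9996 + 4·62425 = 499600.
  From (x_4, y_4) = (3120001, 499600): x_5 = 25·3120001 + 39·4·499600 = 155937625; y_5 = 25·499600 + 4·3120001 = 24970004.
  From (x_5, y_5) = (155937625, 24970004): x_6 = 25·155937625 + 39·4·24970004 = 7793761249; y_6 = 25·24970004 + 4·155937625 = 1248000600.
  From (x_6, y_6) = (7793761249, 1248000600): x_7 = 25·7793761249 + 39·4·1248000600 = 389532124825; y_7 = 25·1248000600 + 4·7793761249 = 62375059996.
Step 3: Verify x_7² - 39·y_7² = 151735276270679381280625 - 151735276270679381280624 = 1 (should be 1). ✓

(x_1, y_1) = (25, 4); (x_7, y_7) = (389532124825, 62375059996).


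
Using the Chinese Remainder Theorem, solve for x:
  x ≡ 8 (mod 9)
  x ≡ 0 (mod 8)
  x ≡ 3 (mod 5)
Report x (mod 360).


Moduli 9, 8, 5 are pairwise coprime; by CRT there is a unique solution modulo M = 9 · 8 · 5 = 360.
Solve pairwise, accumulating the modulus:
  Start with x ≡ 8 (mod 9).
  Combine with x ≡ 0 (mod 8): since gcd(9, 8) = 1, we get a unique residue mod 72.
    Write x = 8 + 9·t and substitute into x ≡ 0 (mod 8): 9·t ≡ 0 − 8 = -8 (mod 8).
    Reduce coefficients mod 8: 1·t ≡ 0 (mod 8).
    So t ≡ 0 (mod 8).
    Then x = 8 + 9·0 = 8, valid modulo lcm(9, 8) = 72: x ≡ 8 (mod 72).
  Combine with x ≡ 3 (mod 5): since gcd(72, 5) = 1, we get a unique residue mod 360.
    Write x = 8 + 72·t and substitute into x ≡ 3 (mod 5): 72·t ≡ 3 − 8 = -5 (mod 5).
    Reduce coefficients mod 5: 2·t ≡ 0 (mod 5).
    The inverse of 2 mod 5 is 3 (since 2·3 = 6 = 1·5 + 1), so t ≡ 3·0 = 0 ≡ 0 (mod 5).
    Then x = 8 + 72·0 = 8, valid modulo lcm(72, 5) = 360: x ≡ 8 (mod 360).
Verify: 8 mod 9 = 8 ✓, 8 mod 8 = 0 ✓, 8 mod 5 = 3 ✓.

x ≡ 8 (mod 360).


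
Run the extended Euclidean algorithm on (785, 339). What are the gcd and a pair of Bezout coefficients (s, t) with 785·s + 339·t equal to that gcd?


Euclidean algorithm on (785, 339) — divide until remainder is 0:
  785 = 2 · 339 + 107
  339 = 3 · 107 + 18
  107 = 5 · 18 + 17
  18 = 1 · 17 + 1
  17 = 17 · 1 + 0
gcd(785, 339) = 1.
Track Bezout coefficients alongside the remainders: start with r₀ = 785 = a·1 + b·0 (s = 1, t = 0) and r₁ = 339 = a·0 + b·1 (s = 0, t = 1); each new remainder r_{k+1} = r_{k-1} − q_k·r_k inherits s_{k+1} = s_{k-1} − q_k·s_k, t_{k+1} = t_{k-1} − q_k·t_k, so r_k = a·s_k + b·t_k at every step:
  q = 2: r = 107, s = 1 − 2·0 = 1, t = 0 − 2·1 = -2  (check: 785·1 + 339·(-2) = 107)
  q = 3: r = 18, s = 0 − 3·1 = -3, t = 1 − 3·(-2) = 7  (check: 785·(-3) + 339·7 = 18)
  q = 5: r = 17, s = 1 − 5·(-3) = 16, t = -2 − 5·7 = -37  (check: 785·16 + 339·(-37) = 17)
  q = 1: r = 1, s = -3 − 1·16 = -19, t = 7 − 1·(-37) = 44  (check: 785·(-19) + 339·44 = 1)
The row with r = 1 (the gcd) gives the Bezout coefficients s = -19, t = 44.
Result: 785 · (-19) + 339 · (44) = 1.

gcd(785, 339) = 1; s = -19, t = 44 (check: 785·(-19) + 339·44 = 1).


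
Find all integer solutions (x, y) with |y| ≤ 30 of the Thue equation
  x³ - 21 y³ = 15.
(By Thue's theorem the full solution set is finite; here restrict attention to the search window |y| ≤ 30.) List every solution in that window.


The equation is x³ - 21y³ = 15. For fixed y, x³ = 21·y³ + 15, so a solution requires the RHS to be a perfect cube.
Strategy: iterate y from -30 to 30, compute RHS = 21·y³ + 15, and check whether it is a (positive or negative) perfect cube.
Check small values of y:
  y = 0: RHS = 15 is not a perfect cube.
  y = 1: RHS = 36 is not a perfect cube.
  y = -1: RHS = -6 is not a perfect cube.
  y = 2: RHS = 183 is not a perfect cube.
  y = -2: RHS = -153 is not a perfect cube.
  y = 3: RHS = 582 is not a perfect cube.
  y = -3: RHS = -552 is not a perfect cube.
Continuing the search up to |y| = 30 finds no solutions either.
No (x, y) in the scanned range satisfies the equation.

No integer solutions with |y| ≤ 30.


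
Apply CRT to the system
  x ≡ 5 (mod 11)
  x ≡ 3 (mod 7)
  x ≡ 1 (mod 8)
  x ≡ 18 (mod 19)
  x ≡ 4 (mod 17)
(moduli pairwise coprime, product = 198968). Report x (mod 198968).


Product of moduli M = 11 · 7 · 8 · 19 · 17 = 198968.
Merge one congruence at a time:
  Start: x ≡ 5 (mod 11).
  Combine with x ≡ 3 (mod 7); new modulus lcm = 77.
    Write x = 5 + 11·t and substitute into x ≡ 3 (mod 7): 11·t ≡ 3 − 5 = -2 (mod 7).
    Reduce coefficients mod 7: 4·t ≡ 5 (mod 7).
    The inverse of 4 mod 7 is 2 (since 4·2 = 8 = 1·7 + 1), so t ≡ 2·5 = 10 ≡ 3 (mod 7).
    Then x = 5 + 11·3 = 38, valid modulo lcm(11, 7) = 77: x ≡ 38 (mod 77).
  Combine with x ≡ 1 (mod 8); new modulus lcm = 616.
    Write x = 38 + 77·t and substitute into x ≡ 1 (mod 8): 77·t ≡ 1 − 38 = -37 (mod 8).
    Reduce coefficients mod 8: 5·t ≡ 3 (mod 8).
    The inverse of 5 mod 8 is 5 (since 5·5 = 25 = 3·8 + 1), so t ≡ 5·3 = 15 ≡ 7 (mod 8).
    Then x = 38 + 77·7 = 577, valid modulo lcm(77, 8) = 616: x ≡ 577 (mod 616).
  Combine with x ≡ 18 (mod 19); new modulus lcm = 11704.
    Write x = 577 + 616·t and substitute into x ≡ 18 (mod 19): 616·t ≡ 18 − 577 = -559 (mod 19).
    Reduce coefficients mod 19: 8·t ≡ 11 (mod 19).
    The inverse of 8 mod 19 is 12 (since 8·12 = 96 = 5·19 + 1), so t ≡ 12·11 = 132 ≡ 18 (mod 19).
    Then x = 577 + 616·18 = 11665, valid modulo lcm(616, 19) = 11704: x ≡ 11665 (mod 11704).
  Combine with x ≡ 4 (mod 17); new modulus lcm = 198968.
    Write x = 11665 + 11704·t and substitute into x ≡ 4 (mod 17): 11704·t ≡ 4 − 11665 = -11661 (mod 17).
    Reduce coefficients mod 17: 8·t ≡ 1 (mod 17).
    The inverse of 8 mod 17 is 15 (since 8·15 = 120 = 7·17 + 1), so t ≡ 15·1 = 15 ≡ 15 (mod 17).
    Then x = 11665 + 11704·15 = 187225, valid modulo lcm(11704, 17) = 198968: x ≡ 187225 (mod 198968).
Verify against each original: 187225 mod 11 = 5, 187225 mod 7 = 3, 187225 mod 8 = 1, 187225 mod 19 = 18, 187225 mod 17 = 4.

x ≡ 187225 (mod 198968).


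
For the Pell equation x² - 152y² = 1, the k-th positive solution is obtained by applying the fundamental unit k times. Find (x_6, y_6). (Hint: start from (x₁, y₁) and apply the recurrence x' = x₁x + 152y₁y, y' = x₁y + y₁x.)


Step 1: Find the fundamental solution (x₁, y₁) of x² - 152y² = 1.
  Expand √152 as a continued fraction. a₀ = ⌊√152⌋ = 12; iterate m_{k+1} = d_k·a_k − m_k, d_{k+1} = (152 − m_{k+1}²)/d_k, a_{k+1} = ⌊(a₀ + m_{k+1})/d_{k+1}⌋ (starting m₀ = 0, d₀ = 1), with convergents p_k = a_k·p_{k-1} + p_{k-2}, q_k = a_k·q_{k-1} + q_{k-2} (p₋₁ = 1, q₋₁ = 0):
  k = 0: a₀ = 12; p₀/q₀ = 12/1; p₀² − 152·q₀² = 144 − 152 = -8.
  k = 1: m = 12, d = 8, a = ⌊(12 + 12)/8⌋ = 3; p/q = (3·12 + 1)/(3·1 + 0) = 37/3; p² − 152·q² = 1369 − 1368 = 1.
  The first convergent with p² − 152·q² = 1 gives the fundamental solution (x₁, y₁) = (37, 3).
Step 2: Apply the recurrence (x_{n+1}, y_{n+1}) = (x₁x_n + 152y₁y_n, x₁y_n + y₁x_n) repeatedly.
  From (x_1, y_1) = (37, 3): x_2 = 37·37 + 152·3·3 = 2737; y_2 = 37·3 + 3·37 = 222.
  From (x_2, y_2) = (2737, 222): x_3 = 37·2737 + 152·3·222 = 202501; y_3 = 37·222 + 3·2737 = 16425.
  From (x_3, y_3) = (202501, 16425): x_4 = 37·202501 + 152·3·16425 = 14982337; y_4 = 37·16425 + 3·202501 = 1215228.
  From (x_4, y_4) = (14982337, 1215228): x_5 = 37·14982337 + 152·3·1215228 = 1108490437; y_5 = 37·1215228 + 3·14982337 = 89910447.
  From (x_5, y_5) = (1108490437, 89910447): x_6 = 37·1108490437 + 152·3·89910447 = 82013310001; y_6 = 37·89910447 + 3·1108490437 = 6652157850.
Step 3: Verify x_6² - 152·y_6² = 6726183017320126620001 - 6726183017320126620000 = 1 (should be 1). ✓

(x_1, y_1) = (37, 3); (x_6, y_6) = (82013310001, 6652157850).


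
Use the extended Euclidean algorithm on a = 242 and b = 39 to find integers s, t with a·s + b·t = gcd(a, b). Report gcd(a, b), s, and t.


Euclidean algorithm on (242, 39) — divide until remainder is 0:
  242 = 6 · 39 + 8
  39 = 4 · 8 + 7
  8 = 1 · 7 + 1
  7 = 7 · 1 + 0
gcd(242, 39) = 1.
Track Bezout coefficients alongside the remainders: start with r₀ = 242 = a·1 + b·0 (s = 1, t = 0) and r₁ = 39 = a·0 + b·1 (s = 0, t = 1); each new remainder r_{k+1} = r_{k-1} − q_k·r_k inherits s_{k+1} = s_{k-1} − q_k·s_k, t_{k+1} = t_{k-1} − q_k·t_k, so r_k = a·s_k + b·t_k at every step:
  q = 6: r = 8, s = 1 − 6·0 = 1, t = 0 − 6·1 = -6  (check: 242·1 + 39·(-6) = 8)
  q = 4: r = 7, s = 0 − 4·1 = -4, t = 1 − 4·(-6) = 25  (check: 242·(-4) + 39·25 = 7)
  q = 1: r = 1, s = 1 − 1·(-4) = 5, t = -6 − 1·25 = -31  (check: 242·5 + 39·(-31) = 1)
The row with r = 1 (the gcd) gives the Bezout coefficients s = 5, t = -31.
Result: 242 · (5) + 39 · (-31) = 1.

gcd(242, 39) = 1; s = 5, t = -31 (check: 242·5 + 39·(-31) = 1).


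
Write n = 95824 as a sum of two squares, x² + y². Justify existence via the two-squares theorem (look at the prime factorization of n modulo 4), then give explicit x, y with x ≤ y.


Step 1: Factor n = 95824 = 2^4 · 53 · 113.
Step 2: Check the mod-4 condition on each prime factor: 2 = 2 (special); 53 ≡ 1 (mod 4), exponent 1; 113 ≡ 1 (mod 4), exponent 1.
All primes ≡ 3 (mod 4) appear to even exponent (or don't appear), so by the two-squares theorem n IS expressible as a sum of two squares.
Step 3: Build a representation. Group n = k² · m with k = 4 and m = 53 · 113 = 5989 (a product of primes ≡ 1 (mod 4)); a representation of m scales to one of n via (k·x)² + (k·y)² = k²(x² + y²). Each prime p ≡ 1 (mod 4) is itself a sum of two squares; find a² by testing p − a² for a perfect square:
  53: 53 − 1² = 52, 53 − 2² = 49 = 7² ⇒ 53 = 2² + 7².
  113: 113 − 1² = 112, 113 − 2² = 109, 113 − 3² = 104, 113 − 4² = 97, 113 − 5² = 88, 113 − 6² = 77, 113 − 7² = 64 = 8² ⇒ 113 = 7² + 8².
  Combine using the Brahmagupta–Fibonacci identity (a² + b²)(c² + d²) = (ac − bd)² + (ad + bc)² = (ac + bd)² + (ad − bc)²:
  53 · 113 = 5989: from (2² + 7²)(7² + 8²), take (2·7 − 7·8, 2·8 + 7·7) = (14 − 56, 16 + 49) = (-42, 65); dropping signs (only squares matter) gives (42, 65); check 42² + 65² = 1764 + 4225 = 5989 ✓.
  Scale by k = 4: (4·42, 4·65) = (168, 260).
Step 4: Order so x ≤ y and verify: 168² + 260² = 28224 + 67600 = 95824 = n. ✓

n = 95824 = 168² + 260² (one valid representation with x ≤ y).


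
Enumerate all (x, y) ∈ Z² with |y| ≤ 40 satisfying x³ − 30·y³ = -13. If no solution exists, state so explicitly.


The equation is x³ - 30y³ = -13. For fixed y, x³ = 30·y³ − 13, so a solution requires the RHS to be a perfect cube.
Strategy: iterate y from -40 to 40, compute RHS = 30·y³ − 13, and check whether it is a (positive or negative) perfect cube.
Check small values of y:
  y = 0: RHS = -13 is not a perfect cube.
  y = 1: RHS = 17 is not a perfect cube.
  y = -1: RHS = -43 is not a perfect cube.
  y = 2: RHS = 227 is not a perfect cube.
  y = -2: RHS = -253 is not a perfect cube.
  y = 3: RHS = 797 is not a perfect cube.
  y = -3: RHS = -823 is not a perfect cube.
Continuing the search up to |y| = 40 finds no solutions either.
No (x, y) in the scanned range satisfies the equation.

No integer solutions with |y| ≤ 40.


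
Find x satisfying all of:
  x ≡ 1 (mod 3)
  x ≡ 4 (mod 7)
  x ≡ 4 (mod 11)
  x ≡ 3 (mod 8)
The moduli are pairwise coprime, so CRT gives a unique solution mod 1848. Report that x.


Product of moduli M = 3 · 7 · 11 · 8 = 1848.
Merge one congruence at a time:
  Start: x ≡ 1 (mod 3).
  Combine with x ≡ 4 (mod 7); new modulus lcm = 21.
    Write x = 1 + 3·t and substitute into x ≡ 4 (mod 7): 3·t ≡ 4 − 1 = 3 (mod 7).
    The inverse of 3 mod 7 is 5 (since 3·5 = 15 = 2·7 + 1), so t ≡ 5·3 = 15 ≡ 1 (mod 7).
    Then x = 1 + 3·1 = 4, valid modulo lcm(3, 7) = 21: x ≡ 4 (mod 21).
  Combine with x ≡ 4 (mod 11); new modulus lcm = 231.
    Write x = 4 + 21·t and substitute into x ≡ 4 (mod 11): 21·t ≡ 4 − 4 = 0 (mod 11).
    Reduce coefficients mod 11: 10·t ≡ 0 (mod 11).
    The inverse of 10 mod 11 is 10 (since 10·10 = 100 = 9·11 + 1), so t ≡ 10·0 = 0 ≡ 0 (mod 11).
    Then x = 4 + 21·0 = 4, valid modulo lcm(21, 11) = 231: x ≡ 4 (mod 231).
  Combine with x ≡ 3 (mod 8); new modulus lcm = 1848.
    Write x = 4 + 231·t and substitute into x ≡ 3 (mod 8): 231·t ≡ 3 − 4 = -1 (mod 8).
    Reduce coefficients mod 8: 7·t ≡ 7 (mod 8).
    The inverse of 7 mod 8 is 7 (since 7·7 = 49 = 6·8 + 1), so t ≡ 7·7 = 49 ≡ 1 (mod 8).
    Then x = 4 + 231·1 = 235, valid modulo lcm(231, 8) = 1848: x ≡ 235 (mod 1848).
Verify against each original: 235 mod 3 = 1, 235 mod 7 = 4, 235 mod 11 = 4, 235 mod 8 = 3.

x ≡ 235 (mod 1848).


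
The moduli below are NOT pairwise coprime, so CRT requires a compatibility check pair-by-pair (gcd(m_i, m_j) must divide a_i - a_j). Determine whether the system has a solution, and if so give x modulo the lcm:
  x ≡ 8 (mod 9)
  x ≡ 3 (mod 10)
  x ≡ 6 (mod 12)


Moduli 9, 10, 12 are not pairwise coprime, so CRT works modulo lcm(m_i) when all pairwise compatibility conditions hold.
Pairwise compatibility: gcd(m_i, m_j) must divide a_i - a_j for every pair.
Merge one congruence at a time:
  Start: x ≡ 8 (mod 9).
  Combine with x ≡ 3 (mod 10): gcd(9, 10) = 1; 3 - 8 = -5, which IS divisible by 1, so compatible.
    Write x = 8 + 9·t and substitute into x ≡ 3 (mod 10): 9·t ≡ 3 − 8 = -5 (mod 10).
    Reduce coefficients mod 10: 9·t ≡ 5 (mod 10).
    The inverse of 9 mod 10 is 9 (since 9·9 = 81 = 8·10 + 1), so t ≡ 9·5 = 45 ≡ 5 (mod 10).
    Then x = 8 + 9·5 = 53, valid modulo lcm(9, 10) = 90: x ≡ 53 (mod 90).
  Combine with x ≡ 6 (mod 12): gcd(90, 12) = 6, and 6 - 53 = -47 is NOT divisible by 6.
    ⇒ system is inconsistent (no integer solution).

No solution (the system is inconsistent).


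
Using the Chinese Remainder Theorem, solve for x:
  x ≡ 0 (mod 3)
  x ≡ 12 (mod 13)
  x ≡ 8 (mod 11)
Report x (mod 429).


Moduli 3, 13, 11 are pairwise coprime; by CRT there is a unique solution modulo M = 3 · 13 · 11 = 429.
Solve pairwise, accumulating the modulus:
  Start with x ≡ 0 (mod 3).
  Combine with x ≡ 12 (mod 13): since gcd(3, 13) = 1, we get a unique residue mod 39.
    Write x = 0 + 3·t and substitute into x ≡ 12 (mod 13): 3·t ≡ 12 − 0 = 12 (mod 13).
    The inverse of 3 mod 13 is 9 (since 3·9 = 27 = 2·13 + 1), so t ≡ 9·12 = 108 ≡ 4 (mod 13).
    Then x = 0 + 3·4 = 12, valid modulo lcm(3, 13) = 39: x ≡ 12 (mod 39).
  Combine with x ≡ 8 (mod 11): since gcd(39, 11) = 1, we get a unique residue mod 429.
    Write x = 12 + 39·t and substitute into x ≡ 8 (mod 11): 39·t ≡ 8 − 12 = -4 (mod 11).
    Reduce coefficients mod 11: 6·t ≡ 7 (mod 11).
    The inverse of 6 mod 11 is 2 (since 6·2 = 12 = 1·11 + 1), so t ≡ 2·7 = 14 ≡ 3 (mod 11).
    Then x = 12 + 39·3 = 129, valid modulo lcm(39, 11) = 429: x ≡ 129 (mod 429).
Verify: 129 mod 3 = 0 ✓, 129 mod 13 = 12 ✓, 129 mod 11 = 8 ✓.

x ≡ 129 (mod 429).


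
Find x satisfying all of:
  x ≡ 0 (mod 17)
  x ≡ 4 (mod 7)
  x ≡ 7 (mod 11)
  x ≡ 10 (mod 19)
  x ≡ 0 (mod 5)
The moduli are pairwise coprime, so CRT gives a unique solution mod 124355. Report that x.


Product of moduli M = 17 · 7 · 11 · 19 · 5 = 124355.
Merge one congruence at a time:
  Start: x ≡ 0 (mod 17).
  Combine with x ≡ 4 (mod 7); new modulus lcm = 119.
    Write x = 0 + 17·t and substitute into x ≡ 4 (mod 7): 17·t ≡ 4 − 0 = 4 (mod 7).
    Reduce coefficients mod 7: 3·t ≡ 4 (mod 7).
    The inverse of 3 mod 7 is 5 (since 3·5 = 15 = 2·7 + 1), so t ≡ 5·4 = 20 ≡ 6 (mod 7).
    Then x = 0 + 17·6 = 102, valid modulo lcm(17, 7) = 119: x ≡ 102 (mod 119).
  Combine with x ≡ 7 (mod 11); new modulus lcm = 1309.
    Write x = 102 + 119·t and substitute into x ≡ 7 (mod 11): 119·t ≡ 7 − 102 = -95 (mod 11).
    Reduce coefficients mod 11: 9·t ≡ 4 (mod 11).
    The inverse of 9 mod 11 is 5 (since 9·5 = 45 = 4·11 + 1), so t ≡ 5·4 = 20 ≡ 9 (mod 11).
    Then x = 102 + 119·9 = 1173, valid modulo lcm(119, 11) = 1309: x ≡ 1173 (mod 1309).
  Combine with x ≡ 10 (mod 19); new modulus lcm = 24871.
    Write x = 1173 + 1309·t and substitute into x ≡ 10 (mod 19): 1309·t ≡ 10 − 1173 = -1163 (mod 19).
    Reduce coefficients mod 19: 17·t ≡ 15 (mod 19).
    The inverse of 17 mod 19 is 9 (since 17·9 = 153 = 8·19 + 1), so t ≡ 9·15 = 135 ≡ 2 (mod 19).
    Then x = 1173 + 1309·2 = 3791, valid modulo lcm(1309, 19) = 24871: x ≡ 3791 (mod 24871).
  Combine with x ≡ 0 (mod 5); new modulus lcm = 124355.
    Write x = 3791 + 24871·t and substitute into x ≡ 0 (mod 5): 24871·t ≡ 0 − 3791 = -3791 (mod 5).
    Reduce coefficients mod 5: 1·t ≡ 4 (mod 5).
    So t ≡ 4 (mod 5).
    Then x = 3791 + 24871·4 = 103275, valid modulo lcm(24871, 5) = 124355: x ≡ 103275 (mod 124355).
Verify against each original: 103275 mod 17 = 0, 103275 mod 7 = 4, 103275 mod 11 = 7, 103275 mod 19 = 10, 103275 mod 5 = 0.

x ≡ 103275 (mod 124355).
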